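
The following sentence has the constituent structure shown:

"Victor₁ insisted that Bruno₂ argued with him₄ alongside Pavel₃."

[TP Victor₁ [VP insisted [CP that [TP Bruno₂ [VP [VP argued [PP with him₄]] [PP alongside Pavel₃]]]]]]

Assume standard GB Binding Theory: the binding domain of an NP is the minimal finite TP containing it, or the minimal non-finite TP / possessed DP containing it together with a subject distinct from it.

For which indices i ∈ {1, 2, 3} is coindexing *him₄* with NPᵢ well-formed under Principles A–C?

*him* is a pronoun, so Principle B applies: it must be free in its binding domain.
Binding domain of *him₄*: the embedded TP, whose subject is Bruno₂.
*Victor₁* c-commands the pronoun but from outside its binding domain, and is not c-commanded by it → coindexation permitted.
*Bruno₂* c-commands the pronoun within its binding domain → coindexation would violate Principle B.
*Pavel₃* and the pronoun do not c-command one another → neither Principle B nor Principle C is at stake; coindexation permitted.

{1, 3}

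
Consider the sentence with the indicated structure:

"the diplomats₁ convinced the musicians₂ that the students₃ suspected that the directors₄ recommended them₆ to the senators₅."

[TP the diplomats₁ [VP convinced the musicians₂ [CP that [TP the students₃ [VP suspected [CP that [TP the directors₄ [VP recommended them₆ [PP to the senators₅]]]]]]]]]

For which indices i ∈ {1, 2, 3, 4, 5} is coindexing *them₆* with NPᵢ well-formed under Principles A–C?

*them* is a pronoun, so Principle B applies: it must be free in its binding domain.
Binding domain of *them₆*: the embedded TP, whose subject is the directors₄.
*the diplomats₁* c-commands the pronoun but from outside its binding domain, and is not c-commanded by it → coindexation permitted.
*the musicians₂* c-commands the pronoun but from outside its binding domain, and is not c-commanded by it → coindexation permitted.
*the students₃* c-commands the pronoun but from outside its binding domain, and is not c-commanded by it → coindexation permitted.
*the directors₄* c-commands the pronoun within its binding domain → coindexation would violate Principle B.
*the senators₅*: the pronoun c-commands this R-expression → coindexation would violate Principle C on *the senators₅*.

{1, 2, 3}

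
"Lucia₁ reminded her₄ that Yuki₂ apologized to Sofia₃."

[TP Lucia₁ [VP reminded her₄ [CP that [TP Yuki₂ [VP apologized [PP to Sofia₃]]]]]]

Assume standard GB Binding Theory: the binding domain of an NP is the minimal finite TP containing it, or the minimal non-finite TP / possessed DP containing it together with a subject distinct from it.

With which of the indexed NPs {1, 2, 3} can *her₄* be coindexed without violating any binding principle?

*her* is a pronoun, so Principle B applies: it must be free in its binding domain.
Binding domain of *her₄*: the matrix TP, whose subject is Lucia₁.
*Lucia₁* c-commands the pronoun within its binding domain → coindexation would violate Principle B.
*Yuki₂*: the pronoun c-commands this R-expression → coindexation would violate Principle C on *Yuki₂*.
*Sofia₃*: the pronoun c-commands this R-expression → coindexation would violate Principle C on *Sofia₃*.

none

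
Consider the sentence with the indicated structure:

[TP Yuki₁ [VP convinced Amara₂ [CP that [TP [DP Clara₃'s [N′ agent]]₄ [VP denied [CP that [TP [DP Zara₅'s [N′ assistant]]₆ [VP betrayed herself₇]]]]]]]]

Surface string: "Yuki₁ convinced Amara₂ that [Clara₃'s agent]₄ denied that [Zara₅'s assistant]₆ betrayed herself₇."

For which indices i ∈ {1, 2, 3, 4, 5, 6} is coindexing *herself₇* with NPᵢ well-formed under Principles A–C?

*herself* is an anaphor, so Principle A applies: it must be bound in its binding domain.
Binding domain of *herself₇*: the embedded TP, whose subject is [Zara₅'s assistant]₆.
*Yuki₁* c-commands the anaphor but is outside its binding domain → cannot satisfy Principle A.
*Amara₂* c-commands the anaphor but is outside its binding domain → cannot satisfy Principle A.
*Clara₃* does not c-command the anaphor → cannot bind it.
*[Clara₃'s agent]₄* c-commands the anaphor but is outside its binding domain → cannot satisfy Principle A.
*Zara₅* does not c-command the anaphor → cannot bind it.
*[Zara₅'s assistant]₆* c-commands the anaphor within its binding domain → licit binder.

{6}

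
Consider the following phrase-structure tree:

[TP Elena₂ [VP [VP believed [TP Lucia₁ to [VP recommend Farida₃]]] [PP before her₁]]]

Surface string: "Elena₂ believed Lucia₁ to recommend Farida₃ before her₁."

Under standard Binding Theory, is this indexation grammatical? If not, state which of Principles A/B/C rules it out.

grammatical

The two coindexed NPs are *Lucia₁* and *her₁*.
*her₁* is a pronoun; its binding domain is the matrix TP, whose subject is Elena₂. Within that domain it is c-commanded only by *Elena₂*, which carries a different index — the pronoun is free locally, so Principle B holds.
*Lucia₁* is an R-expression; *her₁* does not c-command it, and no other NP shares its index, so Principle C is satisfied.
All principles are respected.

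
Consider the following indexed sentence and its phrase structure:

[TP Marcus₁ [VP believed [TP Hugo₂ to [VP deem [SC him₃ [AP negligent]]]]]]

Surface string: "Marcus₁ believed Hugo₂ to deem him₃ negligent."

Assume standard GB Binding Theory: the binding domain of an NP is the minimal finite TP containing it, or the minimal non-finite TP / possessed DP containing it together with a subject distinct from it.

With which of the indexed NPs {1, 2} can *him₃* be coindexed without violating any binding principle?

*him* is a pronoun, so Principle B applies: it must be free in its binding domain.
Binding domain of *him₃*: the embedded TP, whose subject is Hugo₂.
*Marcus₁* c-commands the pronoun but from outside its binding domain, and is not c-commanded by it → coindexation permitted.
*Hugo₂* c-commands the pronoun within its binding domain → coindexation would violate Principle B.

{1}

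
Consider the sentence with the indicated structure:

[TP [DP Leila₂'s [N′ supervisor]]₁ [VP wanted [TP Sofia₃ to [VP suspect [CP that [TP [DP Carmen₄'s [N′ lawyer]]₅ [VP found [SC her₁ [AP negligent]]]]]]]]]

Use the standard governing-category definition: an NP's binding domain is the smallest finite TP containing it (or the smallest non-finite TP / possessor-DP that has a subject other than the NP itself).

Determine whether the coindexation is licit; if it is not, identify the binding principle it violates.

grammatical

The two coindexed NPs are *[Leila₂'s supervisor]₁* and *her₁*.
*her₁* is a pronoun; its binding domain is the embedded TP, whose subject is [Carmen₄'s lawyer]₅. Within that domain it is c-commanded only by *[Carmen₄'s lawyer]₅*, which carries a different index — the pronoun is free locally, so Principle B holds.
*[Leila₂'s supervisor]₁* is an R-expression; *her₁* does not c-command it, and no other NP shares its index, so Principle C is satisfied.
All principles are respected.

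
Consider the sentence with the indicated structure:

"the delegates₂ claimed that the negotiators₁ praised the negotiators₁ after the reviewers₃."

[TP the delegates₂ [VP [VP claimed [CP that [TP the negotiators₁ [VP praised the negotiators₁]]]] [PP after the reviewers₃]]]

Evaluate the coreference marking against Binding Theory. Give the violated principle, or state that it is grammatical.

The two coindexed NPs are *the negotiators₁* (the lower occurrence) and *the negotiators₁* (the higher occurrence).
*the negotiators₁* (the lower occurrence) is an R-expression. Principle C requires it to be free everywhere.
*the negotiators₁* (the higher occurrence) c-commands it and carries the same index.
The R-expression is bound → Principle C violation.

Principle C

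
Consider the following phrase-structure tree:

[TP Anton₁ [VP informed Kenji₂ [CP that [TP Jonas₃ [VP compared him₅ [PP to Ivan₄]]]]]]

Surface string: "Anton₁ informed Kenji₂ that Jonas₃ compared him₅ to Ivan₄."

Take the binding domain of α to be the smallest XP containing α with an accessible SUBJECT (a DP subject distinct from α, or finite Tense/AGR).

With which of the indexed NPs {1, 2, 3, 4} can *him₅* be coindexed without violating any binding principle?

*him* is a pronoun, so Principle B applies: it must be free in its binding domain.
Binding domain of *him₅*: the embedded TP, whose subject is Jonas₃.
*Anton₁* c-commands the pronoun but from outside its binding domain, and is not c-commanded by it → coindexation permitted.
*Kenji₂* c-commands the pronoun but from outside its binding domain, and is not c-commanded by it → coindexation permitted.
*Jonas₃* c-commands the pronoun within its binding domain → coindexation would violate Principle B.
*Ivan₄*: the pronoun c-commands this R-expression → coindexation would violate Principle C on *Ivan₄*.

{1, 2}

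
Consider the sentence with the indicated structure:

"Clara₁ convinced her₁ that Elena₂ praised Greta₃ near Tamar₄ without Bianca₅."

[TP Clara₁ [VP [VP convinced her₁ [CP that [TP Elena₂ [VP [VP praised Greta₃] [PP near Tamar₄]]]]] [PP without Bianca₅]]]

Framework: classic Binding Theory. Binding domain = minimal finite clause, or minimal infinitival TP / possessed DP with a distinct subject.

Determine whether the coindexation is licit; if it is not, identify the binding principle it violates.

The two coindexed NPs are *Clara₁* and *her₁*.
*her₁* is a pronoun. Its binding domain is the matrix TP, whose subject is Clara₁.
*Clara₁* c-commands it within that domain and carries the same index.
The pronoun is locally bound → Principle B violation.

Principle B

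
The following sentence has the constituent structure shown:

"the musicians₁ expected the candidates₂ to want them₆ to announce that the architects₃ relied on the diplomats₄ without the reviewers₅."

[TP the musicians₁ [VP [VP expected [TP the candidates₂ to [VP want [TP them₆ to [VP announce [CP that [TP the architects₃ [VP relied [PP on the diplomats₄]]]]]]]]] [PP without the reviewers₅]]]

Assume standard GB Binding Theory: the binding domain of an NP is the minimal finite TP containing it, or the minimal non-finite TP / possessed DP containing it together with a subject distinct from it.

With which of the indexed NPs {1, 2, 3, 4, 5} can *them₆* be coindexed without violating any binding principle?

*them* is a pronoun, so Principle B applies: it must be free in its binding domain.
Binding domain of *them₆*: the embedded TP, whose subject is the candidates₂.
*the musicians₁* c-commands the pronoun but from outside its binding domain, and is not c-commanded by it → coindexation permitted.
*the candidates₂* c-commands the pronoun within its binding domain → coindexation would violate Principle B.
*the architects₃*: the pronoun c-commands this R-expression → coindexation would violate Principle C on *the architects₃*.
*the diplomats₄*: the pronoun c-commands this R-expression → coindexation would violate Principle C on *the diplomats₄*.
*the reviewers₅* and the pronoun do not c-command one another → neither Principle B nor Principle C is at stake; coindexation permitted.

{1, 5}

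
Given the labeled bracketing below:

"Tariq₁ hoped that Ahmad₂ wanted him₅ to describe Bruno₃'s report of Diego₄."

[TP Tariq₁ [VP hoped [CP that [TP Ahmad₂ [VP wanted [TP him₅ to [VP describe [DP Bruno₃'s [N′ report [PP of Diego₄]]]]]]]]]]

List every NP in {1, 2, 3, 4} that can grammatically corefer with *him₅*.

*him* is a pronoun, so Principle B applies: it must be free in its binding domain.
Binding domain of *him₅*: the embedded TP, whose subject is Ahmad₂.
*Tariq₁* c-commands the pronoun but from outside its binding domain, and is not c-commanded by it → coindexation permitted.
*Ahmad₂* c-commands the pronoun within its binding domain → coindexation would violate Principle B.
*Bruno₃*: the pronoun c-commands this R-expression → coindexation would violate Principle C on *Bruno₃*.
*Diego₄*: the pronoun c-commands this R-expression → coindexation would violate Principle C on *Diego₄*.

{1}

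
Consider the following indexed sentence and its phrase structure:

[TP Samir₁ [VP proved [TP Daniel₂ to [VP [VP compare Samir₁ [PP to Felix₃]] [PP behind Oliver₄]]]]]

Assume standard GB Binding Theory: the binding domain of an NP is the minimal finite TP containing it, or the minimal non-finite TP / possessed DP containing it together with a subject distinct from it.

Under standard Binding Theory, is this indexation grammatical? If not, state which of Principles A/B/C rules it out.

The two coindexed NPs are *Samir₁* (the lower occurrence) and *Samir₁* (the higher occurrence).
*Samir₁* (the lower occurrence) is an R-expression. Principle C requires it to be free everywhere.
*Samir₁* (the higher occurrence) c-commands it and carries the same index.
The R-expression is bound → Principle C violation.

Principle C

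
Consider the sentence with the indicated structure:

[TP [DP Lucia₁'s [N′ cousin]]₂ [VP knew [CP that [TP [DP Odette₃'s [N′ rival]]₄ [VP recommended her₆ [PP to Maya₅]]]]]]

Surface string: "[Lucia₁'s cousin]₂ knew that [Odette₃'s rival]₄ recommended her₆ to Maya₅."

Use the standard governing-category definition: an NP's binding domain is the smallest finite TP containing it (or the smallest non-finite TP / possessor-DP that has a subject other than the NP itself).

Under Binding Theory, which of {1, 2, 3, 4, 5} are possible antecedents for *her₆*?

*her* is a pronoun, so Principle B applies: it must be free in its binding domain.
Binding domain of *her₆*: the embedded TP, whose subject is [Odette₃'s rival]₄.
*Lucia₁* and the pronoun do not c-command one another → neither Principle B nor Principle C is at stake; coindexation permitted.
*[Lucia₁'s cousin]₂* c-commands the pronoun but from outside its binding domain, and is not c-commanded by it → coindexation permitted.
*Odette₃* and the pronoun do not c-command one another → neither Principle B nor Principle C is at stake; coindexation permitted.
*[Odette₃'s rival]₄* c-commands the pronoun within its binding domain → coindexation would violate Principle B.
*Maya₅*: the pronoun c-commands this R-expression → coindexation would violate Principle C on *Maya₅*.

{1, 2, 3}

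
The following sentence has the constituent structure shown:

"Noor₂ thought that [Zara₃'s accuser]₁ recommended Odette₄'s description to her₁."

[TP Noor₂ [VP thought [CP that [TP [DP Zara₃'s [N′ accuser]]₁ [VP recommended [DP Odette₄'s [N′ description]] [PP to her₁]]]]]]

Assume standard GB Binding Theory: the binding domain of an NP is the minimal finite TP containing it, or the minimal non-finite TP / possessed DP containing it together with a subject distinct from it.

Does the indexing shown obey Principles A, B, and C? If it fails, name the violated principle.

The two coindexed NPs are *[Zara₃'s accuser]₁* and *her₁*.
*her₁* is a pronoun. Its binding domain is the embedded TP, whose subject is [Zara₃'s accuser]₁.
*[Zara₃'s accuser]₁* c-commands it within that domain and carries the same index.
The pronoun is locally bound → Principle B violation.

Principle B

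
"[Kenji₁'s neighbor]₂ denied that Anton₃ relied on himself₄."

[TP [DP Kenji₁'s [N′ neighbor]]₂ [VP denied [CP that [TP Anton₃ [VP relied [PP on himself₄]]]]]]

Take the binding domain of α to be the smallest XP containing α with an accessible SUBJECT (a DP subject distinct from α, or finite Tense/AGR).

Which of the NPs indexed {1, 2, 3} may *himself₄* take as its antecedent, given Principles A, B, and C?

*himself* is an anaphor, so Principle A applies: it must be bound in its binding domain.
Binding domain of *himself₄*: the embedded TP, whose subject is Anton₃.
*Kenji₁* does not c-command the anaphor → cannot bind it.
*[Kenji₁'s neighbor]₂* c-commands the anaphor but is outside its binding domain → cannot satisfy Principle A.
*Anton₃* c-commands the anaphor within its binding domain → licit binder.

{3}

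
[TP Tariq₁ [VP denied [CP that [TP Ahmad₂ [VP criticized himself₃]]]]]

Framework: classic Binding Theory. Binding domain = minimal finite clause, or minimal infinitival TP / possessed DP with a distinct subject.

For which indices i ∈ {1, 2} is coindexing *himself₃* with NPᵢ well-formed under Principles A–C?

*himself* is an anaphor, so Principle A applies: it must be bound in its binding domain.
Binding domain of *himself₃*: the embedded TP, whose subject is Ahmad₂.
*Tariq₁* c-commands the anaphor but is outside its binding domain → cannot satisfy Principle A.
*Ahmad₂* c-commands the anaphor within its binding domain → licit binder.

{2}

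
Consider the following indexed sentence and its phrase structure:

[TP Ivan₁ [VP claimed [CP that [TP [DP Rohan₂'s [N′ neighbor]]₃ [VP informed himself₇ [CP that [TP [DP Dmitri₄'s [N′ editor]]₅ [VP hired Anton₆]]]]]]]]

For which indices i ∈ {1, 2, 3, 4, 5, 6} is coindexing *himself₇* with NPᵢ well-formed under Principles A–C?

{3}

*himself* is an anaphor, so Principle A applies: it must be bound in its binding domain.
Binding domain of *himself₇*: the embedded TP, whose subject is [Rohan₂'s neighbor]₃.
*Ivan₁* c-commands the anaphor but is outside its binding domain → cannot satisfy Principle A.
*Rohan₂* does not c-command the anaphor → cannot bind it.
*[Rohan₂'s neighbor]₃* c-commands the anaphor within its binding domain → licit binder.
*Dmitri₄* does not c-command the anaphor → cannot bind it.
*[Dmitri₄'s editor]₅* does not c-command the anaphor → cannot bind it.
*Anton₆* does not c-command the anaphor → cannot bind it.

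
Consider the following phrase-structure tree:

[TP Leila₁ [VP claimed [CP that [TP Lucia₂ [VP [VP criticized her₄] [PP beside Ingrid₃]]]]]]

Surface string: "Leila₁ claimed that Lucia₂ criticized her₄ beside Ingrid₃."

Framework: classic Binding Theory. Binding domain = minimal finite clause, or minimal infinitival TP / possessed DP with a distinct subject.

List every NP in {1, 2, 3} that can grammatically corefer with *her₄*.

{1, 3}

*her* is a pronoun, so Principle B applies: it must be free in its binding domain.
Binding domain of *her₄*: the embedded TP, whose subject is Lucia₂.
*Leila₁* c-commands the pronoun but from outside its binding domain, and is not c-commanded by it → coindexation permitted.
*Lucia₂* c-commands the pronoun within its binding domain → coindexation would violate Principle B.
*Ingrid₃* and the pronoun do not c-command one another → neither Principle B nor Principle C is at stake; coindexation permitted.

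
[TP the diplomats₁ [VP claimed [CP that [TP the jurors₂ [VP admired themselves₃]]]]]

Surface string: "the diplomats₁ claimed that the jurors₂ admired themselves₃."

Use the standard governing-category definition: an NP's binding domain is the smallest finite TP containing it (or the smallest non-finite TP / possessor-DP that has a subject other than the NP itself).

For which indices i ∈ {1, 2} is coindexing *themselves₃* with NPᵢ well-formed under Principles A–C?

*themselves* is an anaphor, so Principle A applies: it must be bound in its binding domain.
Binding domain of *themselves₃*: the embedded TP, whose subject is the jurors₂.
*the diplomats₁* c-commands the anaphor but is outside its binding domain → cannot satisfy Principle A.
*the jurors₂* c-commands the anaphor within its binding domain → licit binder.

{2}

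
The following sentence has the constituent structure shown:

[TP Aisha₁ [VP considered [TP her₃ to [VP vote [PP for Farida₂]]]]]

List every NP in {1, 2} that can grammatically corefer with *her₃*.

*her* is a pronoun, so Principle B applies: it must be free in its binding domain.
Binding domain of *her₃*: the matrix TP, whose subject is Aisha₁.
*Aisha₁* c-commands the pronoun within its binding domain → coindexation would violate Principle B.
*Farida₂*: the pronoun c-commands this R-expression → coindexation would violate Principle C on *Farida₂*.

none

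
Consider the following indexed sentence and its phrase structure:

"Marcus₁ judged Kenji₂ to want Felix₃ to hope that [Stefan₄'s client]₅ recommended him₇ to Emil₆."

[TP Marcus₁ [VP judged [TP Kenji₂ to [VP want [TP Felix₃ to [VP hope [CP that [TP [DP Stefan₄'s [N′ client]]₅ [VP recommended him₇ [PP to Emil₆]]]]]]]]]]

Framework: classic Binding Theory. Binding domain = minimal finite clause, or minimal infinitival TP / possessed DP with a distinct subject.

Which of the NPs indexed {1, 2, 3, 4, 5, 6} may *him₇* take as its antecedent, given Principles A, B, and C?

{1, 2, 3, 4}

*him* is a pronoun, so Principle B applies: it must be free in its binding domain.
Binding domain of *him₇*: the embedded TP, whose subject is [Stefan₄'s client]₅.
*Marcus₁* c-commands the pronoun but from outside its binding domain, and is not c-commanded by it → coindexation permitted.
*Kenji₂* c-commands the pronoun but from outside its binding domain, and is not c-commanded by it → coindexation permitted.
*Felix₃* c-commands the pronoun but from outside its binding domain, and is not c-commanded by it → coindexation permitted.
*Stefan₄* and the pronoun do not c-command one another → neither Principle B nor Principle C is at stake; coindexation permitted.
*[Stefan₄'s client]₅* c-commands the pronoun within its binding domain → coindexation would violate Principle B.
*Emil₆*: the pronoun c-commands this R-expression → coindexation would violate Principle C on *Emil₆*.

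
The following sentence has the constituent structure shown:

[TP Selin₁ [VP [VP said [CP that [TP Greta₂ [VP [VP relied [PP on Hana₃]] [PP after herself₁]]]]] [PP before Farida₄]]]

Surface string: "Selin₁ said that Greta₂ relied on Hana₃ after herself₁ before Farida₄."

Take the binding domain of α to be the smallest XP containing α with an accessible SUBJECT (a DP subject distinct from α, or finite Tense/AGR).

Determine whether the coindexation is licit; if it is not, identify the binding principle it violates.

Principle A

The two coindexed NPs are *Selin₁* and *herself₁*.
*herself₁* is an anaphor. Principle A requires it to be bound within its binding domain — the embedded TP, whose subject is Greta₂.
Within that domain it is c-commanded by *Greta₂*, which does not share its index.
*Selin₁* does c-command the anaphor, but from outside its binding domain.
The anaphor is unbound in its domain → Principle A violation.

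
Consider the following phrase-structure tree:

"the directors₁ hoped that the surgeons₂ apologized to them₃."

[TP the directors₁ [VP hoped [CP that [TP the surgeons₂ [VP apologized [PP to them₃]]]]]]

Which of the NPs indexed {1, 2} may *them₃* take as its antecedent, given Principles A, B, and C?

{1}

*them* is a pronoun, so Principle B applies: it must be free in its binding domain.
Binding domain of *them₃*: the embedded TP, whose subject is the surgeons₂.
*the directors₁* c-commands the pronoun but from outside its binding domain, and is not c-commanded by it → coindexation permitted.
*the surgeons₂* c-commands the pronoun within its binding domain → coindexation would violate Principle B.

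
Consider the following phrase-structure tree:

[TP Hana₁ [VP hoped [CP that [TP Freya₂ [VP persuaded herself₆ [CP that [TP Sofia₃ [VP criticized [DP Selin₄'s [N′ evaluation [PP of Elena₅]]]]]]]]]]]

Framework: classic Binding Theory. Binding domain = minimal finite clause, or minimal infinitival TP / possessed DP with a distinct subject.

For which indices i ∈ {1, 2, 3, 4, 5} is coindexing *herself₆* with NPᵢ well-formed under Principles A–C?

*herself* is an anaphor, so Principle A applies: it must be bound in its binding domain.
Binding domain of *herself₆*: the embedded TP, whose subject is Freya₂.
*Hana₁* c-commands the anaphor but is outside its binding domain → cannot satisfy Principle A.
*Freya₂* c-commands the anaphor within its binding domain → licit binder.
*Sofia₃* does not c-command the anaphor → cannot bind it.
*Selin₄* does not c-command the anaphor → cannot bind it.
*Elena₅* does not c-command the anaphor → cannot bind it.

{2}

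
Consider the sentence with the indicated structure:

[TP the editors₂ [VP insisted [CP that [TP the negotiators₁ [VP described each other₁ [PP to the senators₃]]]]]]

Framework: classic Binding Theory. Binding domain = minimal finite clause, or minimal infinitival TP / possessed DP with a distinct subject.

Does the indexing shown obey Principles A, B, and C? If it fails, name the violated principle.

grammatical

The two coindexed NPs are *the negotiators₁* and *each other₁*.
*each other₁* is an anaphor; its binding domain is the embedded TP, whose subject is the negotiators₁. *the negotiators₁* c-commands it within that domain and shares its index, so Principle A is satisfied.
*the negotiators₁* is an R-expression; *each other₁* does not c-command it, and no other NP shares its index, so Principle C is satisfied.
All principles are respected.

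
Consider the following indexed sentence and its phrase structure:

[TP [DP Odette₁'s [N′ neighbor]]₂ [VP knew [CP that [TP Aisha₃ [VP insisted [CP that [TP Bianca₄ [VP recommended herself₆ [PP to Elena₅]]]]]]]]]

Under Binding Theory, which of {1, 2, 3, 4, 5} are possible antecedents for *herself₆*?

*herself* is an anaphor, so Principle A applies: it must be bound in its binding domain.
Binding domain of *herself₆*: the embedded TP, whose subject is Bianca₄.
*Odette₁* does not c-command the anaphor → cannot bind it.
*[Odette₁'s neighbor]₂* c-commands the anaphor but is outside its binding domain → cannot satisfy Principle A.
*Aisha₃* c-commands the anaphor but is outside its binding domain → cannot satisfy Principle A.
*Bianca₄* c-commands the anaphor within its binding domain → licit binder.
*Elena₅* does not c-command the anaphor → cannot bind it.

{4}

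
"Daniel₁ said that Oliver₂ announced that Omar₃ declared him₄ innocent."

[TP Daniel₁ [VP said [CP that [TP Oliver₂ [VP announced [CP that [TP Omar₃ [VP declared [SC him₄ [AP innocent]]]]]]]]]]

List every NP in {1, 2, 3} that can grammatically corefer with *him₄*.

{1, 2}

*him* is a pronoun, so Principle B applies: it must be free in its binding domain.
Binding domain of *him₄*: the embedded TP, whose subject is Omar₃.
*Daniel₁* c-commands the pronoun but from outside its binding domain, and is not c-commanded by it → coindexation permitted.
*Oliver₂* c-commands the pronoun but from outside its binding domain, and is not c-commanded by it → coindexation permitted.
*Omar₃* c-commands the pronoun within its binding domain → coindexation would violate Principle B.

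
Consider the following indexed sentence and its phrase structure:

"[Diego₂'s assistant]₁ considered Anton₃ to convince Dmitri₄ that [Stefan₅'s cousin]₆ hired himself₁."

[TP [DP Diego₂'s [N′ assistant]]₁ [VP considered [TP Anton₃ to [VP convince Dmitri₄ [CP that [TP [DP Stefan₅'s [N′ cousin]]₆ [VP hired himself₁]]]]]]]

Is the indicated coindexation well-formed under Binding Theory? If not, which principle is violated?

The two coindexed NPs are *[Diego₂'s assistant]₁* and *himself₁*.
*himself₁* is an anaphor. Principle A requires it to be bound within its binding domain — the embedded TP, whose subject is [Stefan₅'s cousin]₆.
Within that domain it is c-commanded by *[Stefan₅'s cousin]₆*, which does not share its index.
*[Diego₂'s assistant]₁* does c-command the anaphor, but from outside its binding domain.
The anaphor is unbound in its domain → Principle A violation.

Principle A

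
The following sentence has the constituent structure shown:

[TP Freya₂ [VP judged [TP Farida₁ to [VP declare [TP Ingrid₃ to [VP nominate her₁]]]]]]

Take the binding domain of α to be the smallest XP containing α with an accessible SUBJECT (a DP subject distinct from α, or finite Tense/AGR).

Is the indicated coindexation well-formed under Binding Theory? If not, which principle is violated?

grammatical

The two coindexed NPs are *Farida₁* and *her₁*.
*her₁* is a pronoun; its binding domain is the embedded TP, whose subject is Ingrid₃. Within that domain it is c-commanded only by *Ingrid₃*, which carries a different index — the pronoun is free locally, so Principle B holds.
*Farida₁* is an R-expression; *her₁* does not c-command it, and no other NP shares its index, so Principle C is satisfied.
All principles are respected.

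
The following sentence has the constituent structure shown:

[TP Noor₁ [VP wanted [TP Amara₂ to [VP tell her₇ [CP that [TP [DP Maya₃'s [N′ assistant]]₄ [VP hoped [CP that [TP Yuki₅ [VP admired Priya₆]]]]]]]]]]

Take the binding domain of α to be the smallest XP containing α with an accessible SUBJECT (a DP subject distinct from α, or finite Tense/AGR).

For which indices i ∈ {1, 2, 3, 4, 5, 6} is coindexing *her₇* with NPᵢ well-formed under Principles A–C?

*her* is a pronoun, so Principle B applies: it must be free in its binding domain.
Binding domain of *her₇*: the embedded TP, whose subject is Amara₂.
*Noor₁* c-commands the pronoun but from outside its binding domain, and is not c-commanded by it → coindexation permitted.
*Amara₂* c-commands the pronoun within its binding domain → coindexation would violate Principle B.
*Maya₃*: the pronoun c-commands this R-expression → coindexation would violate Principle C on *Maya₃*.
*[Maya₃'s assistant]₄*: the pronoun c-commands this R-expression → coindexation would violate Principle C on *[Maya₃'s assistant]₄*.
*Yuki₅*: the pronoun c-commands this R-expression → coindexation would violate Principle C on *Yuki₅*.
*Priya₆*: the pronoun c-commands this R-expression → coindexation would violate Principle C on *Priya₆*.

{1}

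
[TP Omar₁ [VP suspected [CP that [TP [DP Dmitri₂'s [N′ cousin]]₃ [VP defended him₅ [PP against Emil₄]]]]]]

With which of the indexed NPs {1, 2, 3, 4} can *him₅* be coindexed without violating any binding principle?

{1, 2}

*him* is a pronoun, so Principle B applies: it must be free in its binding domain.
Binding domain of *him₅*: the embedded TP, whose subject is [Dmitri₂'s cousin]₃.
*Omar₁* c-commands the pronoun but from outside its binding domain, and is not c-commanded by it → coindexation permitted.
*Dmitri₂* and the pronoun do not c-command one another → neither Principle B nor Principle C is at stake; coindexation permitted.
*[Dmitri₂'s cousin]₃* c-commands the pronoun within its binding domain → coindexation would violate Principle B.
*Emil₄*: the pronoun c-commands this R-expression → coindexation would violate Principle C on *Emil₄*.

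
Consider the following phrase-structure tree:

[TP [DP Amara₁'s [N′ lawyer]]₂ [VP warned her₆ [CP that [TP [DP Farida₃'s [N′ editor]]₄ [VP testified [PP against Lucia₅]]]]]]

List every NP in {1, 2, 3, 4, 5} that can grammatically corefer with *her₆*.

{1}

*her* is a pronoun, so Principle B applies: it must be free in its binding domain.
Binding domain of *her₆*: the matrix TP, whose subject is [Amara₁'s lawyer]₂.
*Amara₁* and the pronoun do not c-command one another → neither Principle B nor Principle C is at stake; coindexation permitted.
*[Amara₁'s lawyer]₂* c-commands the pronoun within its binding domain → coindexation would violate Principle B.
*Farida₃*: the pronoun c-commands this R-expression → coindexation would violate Principle C on *Farida₃*.
*[Farida₃'s editor]₄*: the pronoun c-commands this R-expression → coindexation would violate Principle C on *[Farida₃'s editor]₄*.
*Lucia₅*: the pronoun c-commands this R-expression → coindexation would violate Principle C on *Lucia₅*.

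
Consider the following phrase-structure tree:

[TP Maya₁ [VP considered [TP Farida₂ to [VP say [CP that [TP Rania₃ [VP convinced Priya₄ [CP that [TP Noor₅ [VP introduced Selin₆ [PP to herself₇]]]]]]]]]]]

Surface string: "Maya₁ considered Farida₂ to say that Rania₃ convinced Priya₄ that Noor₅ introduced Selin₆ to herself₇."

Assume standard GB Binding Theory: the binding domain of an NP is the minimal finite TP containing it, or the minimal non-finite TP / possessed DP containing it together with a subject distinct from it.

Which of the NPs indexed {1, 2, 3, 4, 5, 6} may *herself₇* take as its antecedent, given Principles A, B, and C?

*herself* is an anaphor, so Principle A applies: it must be bound in its binding domain.
Binding domain of *herself₇*: the embedded TP, whose subject is Noor₅.
*Maya₁* c-commands the anaphor but is outside its binding domain → cannot satisfy Principle A.
*Farida₂* c-commands the anaphor but is outside its binding domain → cannot satisfy Principle A.
*Rania₃* c-commands the anaphor but is outside its binding domain → cannot satisfy Principle A.
*Priya₄* c-commands the anaphor but is outside its binding domain → cannot satisfy Principle A.
*Noor₅* c-commands the anaphor within its binding domain → licit binder.
*Selin₆* c-commands the anaphor within its binding domain → licit binder.

{5, 6}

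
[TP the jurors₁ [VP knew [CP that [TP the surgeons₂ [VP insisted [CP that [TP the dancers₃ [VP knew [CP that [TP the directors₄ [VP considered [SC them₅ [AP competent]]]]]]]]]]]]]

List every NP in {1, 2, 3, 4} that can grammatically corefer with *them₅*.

{1, 2, 3}

*them* is a pronoun, so Principle B applies: it must be free in its binding domain.
Binding domain of *them₅*: the embedded TP, whose subject is the directors₄.
*the jurors₁* c-commands the pronoun but from outside its binding domain, and is not c-commanded by it → coindexation permitted.
*the surgeons₂* c-commands the pronoun but from outside its binding domain, and is not c-commanded by it → coindexation permitted.
*the dancers₃* c-commands the pronoun but from outside its binding domain, and is not c-commanded by it → coindexation permitted.
*the directors₄* c-commands the pronoun within its binding domain → coindexation would violate Principle B.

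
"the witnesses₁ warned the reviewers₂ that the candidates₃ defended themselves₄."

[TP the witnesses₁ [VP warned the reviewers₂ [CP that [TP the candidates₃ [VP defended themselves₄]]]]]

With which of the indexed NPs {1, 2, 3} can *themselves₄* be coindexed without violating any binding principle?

{3}

*themselves* is an anaphor, so Principle A applies: it must be bound in its binding domain.
Binding domain of *themselves₄*: the embedded TP, whose subject is the candidates₃.
*the witnesses₁* c-commands the anaphor but is outside its binding domain → cannot satisfy Principle A.
*the reviewers₂* c-commands the anaphor but is outside its binding domain → cannot satisfy Principle A.
*the candidates₃* c-commands the anaphor within its binding domain → licit binder.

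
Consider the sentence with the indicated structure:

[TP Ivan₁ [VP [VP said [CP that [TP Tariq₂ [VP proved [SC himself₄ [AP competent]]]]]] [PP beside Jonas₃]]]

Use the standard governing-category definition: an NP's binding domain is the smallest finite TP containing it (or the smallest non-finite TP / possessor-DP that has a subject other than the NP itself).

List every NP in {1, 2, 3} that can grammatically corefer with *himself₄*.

{2}

*himself* is an anaphor, so Principle A applies: it must be bound in its binding domain.
Binding domain of *himself₄*: the embedded TP, whose subject is Tariq₂.
*Ivan₁* c-commands the anaphor but is outside its binding domain → cannot satisfy Principle A.
*Tariq₂* c-commands the anaphor within its binding domain → licit binder.
*Jonas₃* does not c-command the anaphor → cannot bind it.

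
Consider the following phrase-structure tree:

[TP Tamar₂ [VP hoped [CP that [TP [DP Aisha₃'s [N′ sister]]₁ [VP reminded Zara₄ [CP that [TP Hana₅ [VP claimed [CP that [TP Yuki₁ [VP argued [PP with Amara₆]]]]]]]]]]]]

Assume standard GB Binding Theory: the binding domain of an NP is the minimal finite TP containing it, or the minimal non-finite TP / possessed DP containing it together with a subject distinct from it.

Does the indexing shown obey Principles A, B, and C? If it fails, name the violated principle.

The two coindexed NPs are *[Aisha₃'s sister]₁* and *Yuki₁*.
*Yuki₁* is an R-expression. Principle C requires it to be free everywhere.
*[Aisha₃'s sister]₁* c-commands it and carries the same index.
The R-expression is bound → Principle C violation.

Principle C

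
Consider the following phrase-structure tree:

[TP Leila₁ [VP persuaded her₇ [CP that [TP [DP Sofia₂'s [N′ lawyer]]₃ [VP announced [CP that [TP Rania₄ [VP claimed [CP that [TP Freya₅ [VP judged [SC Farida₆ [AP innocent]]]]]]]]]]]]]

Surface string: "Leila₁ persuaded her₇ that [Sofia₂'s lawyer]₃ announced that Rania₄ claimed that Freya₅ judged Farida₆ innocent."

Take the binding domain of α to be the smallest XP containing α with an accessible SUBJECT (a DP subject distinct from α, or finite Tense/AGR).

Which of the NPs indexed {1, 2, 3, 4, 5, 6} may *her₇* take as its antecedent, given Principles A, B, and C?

*her* is a pronoun, so Principle B applies: it must be free in its binding domain.
Binding domain of *her₇*: the matrix TP, whose subject is Leila₁.
*Leila₁* c-commands the pronoun within its binding domain → coindexation would violate Principle B.
*Sofia₂*: the pronoun c-commands this R-expression → coindexation would violate Principle C on *Sofia₂*.
*[Sofia₂'s lawyer]₃*: the pronoun c-commands this R-expression → coindexation would violate Principle C on *[Sofia₂'s lawyer]₃*.
*Rania₄*: the pronoun c-commands this R-expression → coindexation would violate Principle C on *Rania₄*.
*Freya₅*: the pronoun c-commands this R-expression → coindexation would violate Principle C on *Freya₅*.
*Farida₆*: the pronoun c-commands this R-expression → coindexation would violate Principle C on *Farida₆*.

none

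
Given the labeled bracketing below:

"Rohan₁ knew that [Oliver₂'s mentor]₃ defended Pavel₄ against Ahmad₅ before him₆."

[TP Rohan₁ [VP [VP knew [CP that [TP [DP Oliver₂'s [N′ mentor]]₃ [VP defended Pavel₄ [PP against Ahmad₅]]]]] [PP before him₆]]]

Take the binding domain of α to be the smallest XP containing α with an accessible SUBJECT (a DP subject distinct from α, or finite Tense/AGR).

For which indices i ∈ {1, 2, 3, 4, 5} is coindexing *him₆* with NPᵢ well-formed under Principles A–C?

{2, 3, 4, 5}

*him* is a pronoun, so Principle B applies: it must be free in its binding domain.
Binding domain of *him₆*: the matrix TP, whose subject is Rohan₁.
*Rohan₁* c-commands the pronoun within its binding domain → coindexation would violate Principle B.
*Oliver₂* and the pronoun do not c-command one another → neither Principle B nor Principle C is at stake; coindexation permitted.
*[Oliver₂'s mentor]₃* and the pronoun do not c-command one another → neither Principle B nor Principle C is at stake; coindexation permitted.
*Pavel₄* and the pronoun do not c-command one another → neither Principle B nor Principle C is at stake; coindexation permitted.
*Ahmad₅* and the pronoun do not c-command one another → neither Principle B nor Principle C is at stake; coindexation permitted.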